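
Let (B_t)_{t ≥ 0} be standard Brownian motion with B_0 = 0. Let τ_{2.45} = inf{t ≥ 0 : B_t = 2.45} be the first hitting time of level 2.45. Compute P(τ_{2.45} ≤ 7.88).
P(τ_{2.45} ≤ 7.88) = 2(1 − Φ(2.45/√7.88)) = 2(1 − Φ(0.8728)) ≈ 0.3828

By the reflection principle for standard BM, P(τ_b ≤ t) = 2 · P(B_t ≥ b). Since B_t ~ N(0, t), P(B_t ≥ 2.45) = 1 − Φ(2.45/√t) = 1 − Φ(2.45/√7.88) = 1 − Φ(0.8728) ≈ 0.19139. Doubling: P(τ_{2.45} ≤ 7.88) ≈ 2 · 0.19139 = 0.38278 ≈ 0.3828.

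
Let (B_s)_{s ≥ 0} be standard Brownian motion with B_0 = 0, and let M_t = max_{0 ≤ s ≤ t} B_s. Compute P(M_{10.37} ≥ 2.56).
P(M_{10.37} ≥ 2.56) = 2·P(B_{10.37} ≥ 2.56) = 2(1 − Φ(2.56/√10.37)) ≈ 0.4266

By the reflection principle for Brownian motion, P(M_t ≥ a) = 2 · P(B_t ≥ a) for a ≥ 0. Since B_t ~ N(0, t), P(B_t ≥ 2.56) = 1 − Φ(2.56/√t) = 1 − Φ(2.56/√10.37) = 1 − Φ(0.7950). So
  P(M_{10.37} ≥ 2.56) = 2(1 − Φ(0.7950)) ≈ 0.4266.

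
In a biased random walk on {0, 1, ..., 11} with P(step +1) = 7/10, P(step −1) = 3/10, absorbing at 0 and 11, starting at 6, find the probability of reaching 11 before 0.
P(hit 11 before 0) = (1 − (3/7)^6) / (1 − (3/7)^11) = 491268610/494287399

Let u_k denote P(reach 11 before 0 | start at k). Boundary: u_0 = 0, u_11 = 1. Recurrence: u_k = 7/10·u_{k+1} + 3/10·u_{k-1} for 1 ≤ k ≤ 10. Try u_k = A + B·r^k with r = q/p = (3/10)/(7/10) = 3/7. Substitution satisfies the recurrence; boundary conditions give:
  u_k = (1 − r^k) / (1 − r^N) = (1 − (3/7)^6) / (1 − (3/7)^11) = 491268610/494287399.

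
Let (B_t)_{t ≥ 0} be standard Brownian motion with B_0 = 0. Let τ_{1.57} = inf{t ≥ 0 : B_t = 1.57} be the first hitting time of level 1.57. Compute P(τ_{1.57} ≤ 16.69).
P(τ_{1.57} ≤ 16.69) = 2(1 − Φ(1.57/√16.69)) = 2(1 − Φ(0.3843)) ≈ 0.7008

By the reflection principle for standard BM, P(τ_b ≤ t) = 2 · P(B_t ≥ b). Since B_t ~ N(0, t), P(B_t ≥ 1.57) = 1 − Φ(1.57/√t) = 1 − Φ(1.57/√16.69) = 1 − Φ(0.3843) ≈ 0.35038. Doubling: P(τ_{1.57} ≤ 16.69) ≈ 2 · 0.35038 = 0.70076 ≈ 0.7008.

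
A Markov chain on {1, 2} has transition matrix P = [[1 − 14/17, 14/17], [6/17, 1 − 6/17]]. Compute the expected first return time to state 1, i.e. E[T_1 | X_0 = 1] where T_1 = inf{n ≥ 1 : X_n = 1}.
E[T_1 | X_0 = 1] = 1/π_1 = 10/3

For an irreducible recurrent Markov chain with stationary distribution π, E[T_i | X_0 = i] = 1/π_i (Kac's formula). Here π_1 = (6/17)/(14/17 + 6/17) = (6/17)/(20/17) = 3/10, so E[T_1 | X_0 = 1] = 1/π_1 = (14/17 + 6/17)/(6/17) = (20/17)/(6/17) = 10/3.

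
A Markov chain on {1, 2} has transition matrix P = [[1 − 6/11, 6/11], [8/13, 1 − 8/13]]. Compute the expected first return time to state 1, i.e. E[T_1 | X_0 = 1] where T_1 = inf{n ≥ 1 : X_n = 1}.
E[T_1 | X_0 = 1] = 1/π_1 = 83/44

For an irreducible recurrent Markov chain with stationary distribution π, E[T_i | X_0 = i] = 1/π_i (Kac's formula). Here π_1 = (8/13)/(6/11 + 8/13) = (8/13)/(166/143) = 44/83, so E[T_1 | X_0 = 1] = 1/π_1 = (6/11 + 8/13)/(8/13) = (166/143)/(8/13) = 83/44.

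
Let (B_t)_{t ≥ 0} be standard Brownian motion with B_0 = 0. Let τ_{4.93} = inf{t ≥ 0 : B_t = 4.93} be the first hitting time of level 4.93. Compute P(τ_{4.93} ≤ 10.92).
P(τ_{4.93} ≤ 10.92) = 2(1 − Φ(4.93/√10.92)) = 2(1 − Φ(1.4919)) ≈ 0.1357

By the reflection principle for standard BM, P(τ_b ≤ t) = 2 · P(B_t ≥ b). Since B_t ~ N(0, t), P(B_t ≥ 4.93) = 1 − Φ(4.93/√t) = 1 − Φ(4.93/√10.92) = 1 − Φ(1.4919) ≈ 0.06786. Doubling: P(τ_{4.93} ≤ 10.92) ≈ 2 · 0.06786 = 0.13572 ≈ 0.1357.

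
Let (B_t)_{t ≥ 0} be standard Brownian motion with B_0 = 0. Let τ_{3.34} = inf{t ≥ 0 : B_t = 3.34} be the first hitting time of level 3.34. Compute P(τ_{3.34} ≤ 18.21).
P(τ_{3.34} ≤ 18.21) = 2(1 − Φ(3.34/√18.21)) = 2(1 − Φ(0.7827)) ≈ 0.4338

By the reflection principle for standard BM, P(τ_b ≤ t) = 2 · P(B_t ≥ b). Since B_t ~ N(0, t), P(B_t ≥ 3.34) = 1 − Φ(3.34/√t) = 1 − Φ(3.34/√18.21) = 1 − Φ(0.7827) ≈ 0.21690. Doubling: P(τ_{3.34} ≤ 18.21) ≈ 2 · 0.21690 = 0.43380 ≈ 0.4338.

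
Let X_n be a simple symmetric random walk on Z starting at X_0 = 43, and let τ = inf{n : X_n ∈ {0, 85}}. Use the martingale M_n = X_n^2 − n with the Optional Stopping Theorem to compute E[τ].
E[τ] = 1806

M_n = X_n^2 − n is a martingale (since E[X_{n+1}^2 | F_n] = X_n^2 + 1). By OST (τ has finite mean in a bounded region), E[M_τ] = E[M_0] = X_0^2 − 0 = 43^2 = 1849. Also E[M_τ] = E[X_τ^2] − E[τ]. The walk exits at 0 or 85, with P(hit 85 first) = 43/85, so E[X_τ^2] = 85^2 · 43/85 + 0 = 3655. Thus E[τ] = E[X_τ^2] − E[M_τ] = 3655 − 1849 = 1806 = 43(85 − 43) = 1806.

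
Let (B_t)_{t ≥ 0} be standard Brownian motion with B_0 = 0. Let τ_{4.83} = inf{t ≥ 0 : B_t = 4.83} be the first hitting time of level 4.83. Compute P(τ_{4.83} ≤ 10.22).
P(τ_{4.83} ≤ 10.22) = 2(1 − Φ(4.83/√10.22)) = 2(1 − Φ(1.5109)) ≈ 0.1308

By the reflection principle for standard BM, P(τ_b ≤ t) = 2 · P(B_t ≥ b). Since B_t ~ N(0, t), P(B_t ≥ 4.83) = 1 − Φ(4.83/√t) = 1 − Φ(4.83/√10.22) = 1 − Φ(1.5109) ≈ 0.06541. Doubling: P(τ_{4.83} ≤ 10.22) ≈ 2 · 0.06541 = 0.13082 ≈ 0.1308.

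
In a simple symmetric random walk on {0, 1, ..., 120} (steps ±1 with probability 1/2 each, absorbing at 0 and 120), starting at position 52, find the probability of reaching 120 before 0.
P(hit 120 before 0) = 52/120 = 13/30

Let u_k = P(hit 120 before 0 | start at k). Then u_0 = 0, u_120 = 1, and u_k = u_{k-1}/2 + u_{k+1}/2 for 1 ≤ k ≤ 119. This harmonic recurrence is solved by u_k = k/120, giving u_52 = 52/120 = 13/30.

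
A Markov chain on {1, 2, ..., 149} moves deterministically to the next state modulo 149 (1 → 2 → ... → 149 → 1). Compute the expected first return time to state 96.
E[T_96 | X_0 = 96] = 149

The chain cycles deterministically, so starting at state 96 it returns in exactly 149 steps. Equivalently, the stationary distribution is uniform π_j = 1/149 for every state j, so by Kac's formula E[T_96] = 1/π_96 = 149.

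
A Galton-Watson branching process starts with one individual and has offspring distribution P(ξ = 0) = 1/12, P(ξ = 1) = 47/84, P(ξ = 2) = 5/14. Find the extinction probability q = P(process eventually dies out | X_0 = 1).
q = 7/30

The pgf is f(s) = 1/12 + 47/84·s + 5/14·s². The extinction probability q is the smallest fixed point of f in [0, 1]. Setting s = f(s):
  5/14·s² + (47/84 − 1)·s + 1/12 = 0
  5/14·s² − (1/12 + 5/14)·s + 1/12 = 0
which factors as (s − 1)·(5/14·s − 1/12) = 0, giving roots s = 1 and s = (1/12)/(5/14) = 7/30.
Mean offspring μ = 47/84 + 2·5/14 = 107/84 > 1 (supercritical), so q < 1. The extinction probability is the smaller root: q = (1/12)/(5/14) = 7/30.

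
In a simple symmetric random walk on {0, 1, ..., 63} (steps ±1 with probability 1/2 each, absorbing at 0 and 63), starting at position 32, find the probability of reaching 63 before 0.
P(hit 63 before 0) = 32/63

Let u_k = P(hit 63 before 0 | start at k). Then u_0 = 0, u_63 = 1, and u_k = u_{k-1}/2 + u_{k+1}/2 for 1 ≤ k ≤ 62. This harmonic recurrence is solved by u_k = k/63, giving u_32 = 32/63.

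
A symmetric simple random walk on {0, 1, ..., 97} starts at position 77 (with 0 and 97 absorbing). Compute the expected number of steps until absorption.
E[τ | X_0 = 77] = 1540

Let v_k = E[τ | X_0 = k]. Boundary: v_0 = v_97 = 0. Recurrence: v_k = 1 + (v_{k-1} + v_{k+1})/2 for 1 ≤ k ≤ 96. The particular solution to v_k − (v_{k-1} + v_{k+1})/2 = 1 is v_k = −k^2. Adding homogeneous solution A + B k and matching boundaries gives v_k = k (97 − k). Substituting k = 77: v_77 = 77 · 20 = 1540.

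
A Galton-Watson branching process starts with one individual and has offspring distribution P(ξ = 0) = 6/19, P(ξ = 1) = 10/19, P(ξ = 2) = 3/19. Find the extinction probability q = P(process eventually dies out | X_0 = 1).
q = 1

Mean offspring μ = 0·6/19 + 1·10/19 + 2·3/19 = 16/19 ≤ 1. For μ ≤ 1 with offspring not concentrated at 1, the Galton-Watson process goes extinct almost surely, so q = 1.
(Algebraic check: The pgf is f(s) = 6/19 + 10/19·s + 3/19·s². The extinction probability q is the smallest fixed point of f in [0, 1]. Setting s = f(s):
  3/19·s² + (10/19 − 1)·s + 6/19 = 0
  3/19·s² − (6/19 + 3/19)·s + 6/19 = 0
which factors as (s − 1)·(3/19·s − 6/19) = 0, giving roots s = 1 and s = (6/19)/(3/19) = 2. Since 2 ≥ 1, the smallest root in [0, 1] is s = 1.)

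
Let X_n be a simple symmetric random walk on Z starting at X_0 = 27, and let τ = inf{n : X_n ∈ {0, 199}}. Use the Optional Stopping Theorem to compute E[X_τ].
E[X_τ] = 27

X_n is a martingale and τ is a bounded-mean stopping time (indeed τ is finite a.s. with bounded expectation since the walk is in a bounded region). By the OST, E[X_τ] = E[X_0] = 27. Equivalently: E[X_τ] = 199 · P(hit 199 first) + 0 · P(hit 0 first) = 199 · (27/199) = 27.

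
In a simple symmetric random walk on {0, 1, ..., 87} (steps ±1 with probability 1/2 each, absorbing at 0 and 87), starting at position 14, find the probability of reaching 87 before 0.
P(hit 87 before 0) = 14/87

Let u_k = P(hit 87 before 0 | start at k). Then u_0 = 0, u_87 = 1, and u_k = u_{k-1}/2 + u_{k+1}/2 for 1 ≤ k ≤ 86. This harmonic recurrence is solved by u_k = k/87, giving u_14 = 14/87.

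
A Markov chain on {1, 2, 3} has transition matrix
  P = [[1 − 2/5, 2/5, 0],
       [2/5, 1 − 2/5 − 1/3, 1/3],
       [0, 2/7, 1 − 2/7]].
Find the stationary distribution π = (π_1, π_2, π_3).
π = (6/19, 6/19, 7/19)

This is a birth-death chain on three states, which satisfies detailed balance: π_1 · P_{12} = π_2 · P_{21} and π_2 · P_{23} = π_3 · P_{32}.
From π_1 · 2/5 = π_2 · 2/5: π_2/π_1 = (2/5)/(2/5) = 1.
From π_2 · 1/3 = π_3 · 2/7: π_3/π_2 = (1/3)/(2/7) = 7/6.
Take π_1 proportional to 1; then unnormalized π = (1, 1, 7/6). Normalize by dividing by the sum 19/6:
  π = (6/19, 6/19, 7/19).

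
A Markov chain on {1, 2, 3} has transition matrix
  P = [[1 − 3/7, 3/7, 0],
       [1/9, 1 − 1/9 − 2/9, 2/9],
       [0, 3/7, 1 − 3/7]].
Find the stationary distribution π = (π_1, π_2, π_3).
π = (7/48, 9/16, 7/24)

This is a birth-death chain on three states, which satisfies detailed balance: π_1 · P_{12} = π_2 · P_{21} and π_2 · P_{23} = π_3 · P_{32}.
From π_1 · 3/7 = π_2 · 1/9: π_2/π_1 = (3/7)/(1/9) = 27/7.
From π_2 · 2/9 = π_3 · 3/7: π_3/π_2 = (2/9)/(3/7) = 14/27.
Take π_1 proportional to 1; then unnormalized π = (1, 27/7, 2). Normalize by dividing by the sum 48/7:
  π = (7/48, 9/16, 7/24).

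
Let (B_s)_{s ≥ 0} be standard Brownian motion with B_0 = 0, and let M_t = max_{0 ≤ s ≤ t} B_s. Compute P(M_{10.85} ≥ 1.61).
P(M_{10.85} ≥ 1.61) = 2·P(B_{10.85} ≥ 1.61) = 2(1 − Φ(1.61/√10.85)) ≈ 0.6250

By the reflection principle for Brownian motion, P(M_t ≥ a) = 2 · P(B_t ≥ a) for a ≥ 0. Since B_t ~ N(0, t), P(B_t ≥ 1.61) = 1 − Φ(1.61/√t) = 1 − Φ(1.61/√10.85) = 1 − Φ(0.4888). So
  P(M_{10.85} ≥ 1.61) = 2(1 − Φ(0.4888)) ≈ 0.6250.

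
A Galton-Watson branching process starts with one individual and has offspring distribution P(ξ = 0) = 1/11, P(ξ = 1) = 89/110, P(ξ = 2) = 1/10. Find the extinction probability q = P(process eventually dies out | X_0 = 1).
q = 10/11

The pgf is f(s) = 1/11 + 89/110·s + 1/10·s². The extinction probability q is the smallest fixed point of f in [0, 1]. Setting s = f(s):
  1/10·s² + (89/110 − 1)·s + 1/11 = 0
  1/10·s² − (1/11 + 1/10)·s + 1/11 = 0
which factors as (s − 1)·(1/10·s − 1/11) = 0, giving roots s = 1 and s = (1/11)/(1/10) = 10/11.
Mean offspring μ = 89/110 + 2·1/10 = 111/110 > 1 (supercritical), so q < 1. The extinction probability is the smaller root: q = (1/11)/(1/10) = 10/11.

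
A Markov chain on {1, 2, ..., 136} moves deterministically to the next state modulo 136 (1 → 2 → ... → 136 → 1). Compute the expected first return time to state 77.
E[T_77 | X_0 = 77] = 136

The chain cycles deterministically, so starting at state 77 it returns in exactly 136 steps. Equivalently, the stationary distribution is uniform π_j = 1/136 for every state j, so by Kac's formula E[T_77] = 1/π_77 = 136.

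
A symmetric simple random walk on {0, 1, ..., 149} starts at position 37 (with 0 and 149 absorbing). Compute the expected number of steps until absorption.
E[τ | X_0 = 37] = 4144

Let v_k = E[τ | X_0 = k]. Boundary: v_0 = v_149 = 0. Recurrence: v_k = 1 + (v_{k-1} + v_{k+1})/2 for 1 ≤ k ≤ 148. The particular solution to v_k − (v_{k-1} + v_{k+1})/2 = 1 is v_k = −k^2. Adding homogeneous solution A + B k and matching boundaries gives v_k = k (149 − k). Substituting k = 37: v_37 = 37 · 112 = 4144.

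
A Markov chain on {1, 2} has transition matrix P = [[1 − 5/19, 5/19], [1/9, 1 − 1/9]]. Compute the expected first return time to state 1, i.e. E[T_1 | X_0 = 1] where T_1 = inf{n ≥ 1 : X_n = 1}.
E[T_1 | X_0 = 1] = 1/π_1 = 64/19

For an irreducible recurrent Markov chain with stationary distribution π, E[T_i | X_0 = i] = 1/π_i (Kac's formula). Here π_1 = (1/9)/(5/19 + 1/9) = (1/9)/(64/171) = 19/64, so E[T_1 | X_0 = 1] = 1/π_1 = (5/19 + 1/9)/(1/9) = (64/171)/(1/9) = 64/19.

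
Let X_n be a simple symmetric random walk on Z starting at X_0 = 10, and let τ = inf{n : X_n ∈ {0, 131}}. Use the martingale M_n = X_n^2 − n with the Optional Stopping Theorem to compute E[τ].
E[τ] = 1210

M_n = X_n^2 − n is a martingale (since E[X_{n+1}^2 | F_n] = X_n^2 + 1). By OST (τ has finite mean in a bounded region), E[M_τ] = E[M_0] = X_0^2 − 0 = 10^2 = 100. Also E[M_τ] = E[X_τ^2] − E[τ]. The walk exits at 0 or 131, with P(hit 131 first) = 10/131, so E[X_τ^2] = 131^2 · 10/131 + 0 = 1310. Thus E[τ] = E[X_τ^2] − E[M_τ] = 1310 − 100 = 1210 = 10(131 − 10) = 1210.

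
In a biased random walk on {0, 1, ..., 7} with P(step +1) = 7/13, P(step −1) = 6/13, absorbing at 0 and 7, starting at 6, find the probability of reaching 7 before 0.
P(hit 7 before 0) = (1 − (6/7)^6) / (1 − (6/7)^7) = 496951/543607

Let u_k denote P(reach 7 before 0 | start at k). Boundary: u_0 = 0, u_7 = 1. Recurrence: u_k = 7/13·u_{k+1} + 6/13·u_{k-1} for 1 ≤ k ≤ 6. Try u_k = A + B·r^k with r = q/p = (6/13)/(7/13) = 6/7. Substitution satisfies the recurrence; boundary conditions give:
  u_k = (1 − r^k) / (1 − r^N) = (1 − (6/7)^6) / (1 − (6/7)^7) = 496951/543607.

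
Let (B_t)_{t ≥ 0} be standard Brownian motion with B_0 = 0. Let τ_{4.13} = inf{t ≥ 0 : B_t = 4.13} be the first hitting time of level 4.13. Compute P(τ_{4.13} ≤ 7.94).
P(τ_{4.13} ≤ 7.94) = 2(1 − Φ(4.13/√7.94)) = 2(1 − Φ(1.4657)) ≈ 0.1427

By the reflection principle for standard BM, P(τ_b ≤ t) = 2 · P(B_t ≥ b). Since B_t ~ N(0, t), P(B_t ≥ 4.13) = 1 − Φ(4.13/√t) = 1 − Φ(4.13/√7.94) = 1 − Φ(1.4657) ≈ 0.07137. Doubling: P(τ_{4.13} ≤ 7.94) ≈ 2 · 0.07137 = 0.14274 ≈ 0.1427.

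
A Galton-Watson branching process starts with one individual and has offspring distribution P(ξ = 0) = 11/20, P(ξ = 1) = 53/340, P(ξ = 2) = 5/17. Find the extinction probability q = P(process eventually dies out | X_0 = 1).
q = 1

Mean offspring μ = 0·11/20 + 1·53/340 + 2·5/17 = 253/340 ≤ 1. For μ ≤ 1 with offspring not concentrated at 1, the Galton-Watson process goes extinct almost surely, so q = 1.
(Algebraic check: The pgf is f(s) = 11/20 + 53/340·s + 5/17·s². The extinction probability q is the smallest fixed point of f in [0, 1]. Setting s = f(s):
  5/17·s² + (53/340 − 1)·s + 11/20 = 0
  5/17·s² − (11/20 + 5/17)·s + 11/20 = 0
which factors as (s − 1)·(5/17·s − 11/20) = 0, giving roots s = 1 and s = (11/20)/(5/17) = 187/100. Since 187/100 ≥ 1, the smallest root in [0, 1] is s = 1.)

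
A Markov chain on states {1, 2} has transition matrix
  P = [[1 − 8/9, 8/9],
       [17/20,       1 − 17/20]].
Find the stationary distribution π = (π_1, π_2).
π_1 = 153/313, π_2 = 160/313

Solve πP = π with π_1 + π_2 = 1. From πP = π: π_1 · (1 − 8/9) + π_2 · 17/20 = π_1 ⇒ π_2 · 17/20 = π_1 · 8/9 ⇒ π_2/π_1 = (8/9)/(17/20) = 160/153. Together with π_1 + π_2 = 1:
  π_1 = (17/20)/(8/9 + 17/20) = (17/20)/(313/180) = 153/313,
  π_2 = (8/9)/(8/9 + 17/20) = (8/9)/(313/180) = 160/313.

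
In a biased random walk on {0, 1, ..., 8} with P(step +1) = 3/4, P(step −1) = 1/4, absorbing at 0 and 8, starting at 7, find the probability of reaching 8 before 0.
P(hit 8 before 0) = (1 − (1/3)^7) / (1 − (1/3)^8) = 3279/3280

Let u_k denote P(reach 8 before 0 | start at k). Boundary: u_0 = 0, u_8 = 1. Recurrence: u_k = 3/4·u_{k+1} + 1/4·u_{k-1} for 1 ≤ k ≤ 7. Try u_k = A + B·r^k with r = q/p = (1/4)/(3/4) = 1/3. Substitution satisfies the recurrence; boundary conditions give:
  u_k = (1 − r^k) / (1 − r^N) = (1 − (1/3)^7) / (1 − (1/3)^8) = 3279/3280.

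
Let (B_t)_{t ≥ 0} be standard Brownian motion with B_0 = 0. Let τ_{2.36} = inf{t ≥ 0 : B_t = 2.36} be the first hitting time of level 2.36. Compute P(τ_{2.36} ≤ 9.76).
P(τ_{2.36} ≤ 9.76) = 2(1 − Φ(2.36/√9.76)) = 2(1 − Φ(0.7554)) ≈ 0.4500

By the reflection principle for standard BM, P(τ_b ≤ t) = 2 · P(B_t ≥ b). Since B_t ~ N(0, t), P(B_t ≥ 2.36) = 1 − Φ(2.36/√t) = 1 − Φ(2.36/√9.76) = 1 − Φ(0.7554) ≈ 0.22500. Doubling: P(τ_{2.36} ≤ 9.76) ≈ 2 · 0.22500 = 0.45000 ≈ 0.4500.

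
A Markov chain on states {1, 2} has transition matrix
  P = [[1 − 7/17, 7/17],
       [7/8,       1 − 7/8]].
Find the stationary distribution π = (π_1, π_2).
π_1 = 17/25, π_2 = 8/25

Solve πP = π with π_1 + π_2 = 1. From πP = π: π_1 · (1 − 7/17) + π_2 · 7/8 = π_1 ⇒ π_2 · 7/8 = π_1 · 7/17 ⇒ π_2/π_1 = (7/17)/(7/8) = 8/17. Together with π_1 + π_2 = 1:
  π_1 = (7/8)/(7/17 + 7/8) = (7/8)/(175/136) = 17/25,
  π_2 = (7/17)/(7/17 + 7/8) = (7/17)/(175/136) = 8/25.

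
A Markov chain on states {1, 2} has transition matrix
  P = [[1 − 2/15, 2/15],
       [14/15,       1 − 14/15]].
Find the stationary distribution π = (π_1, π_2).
π_1 = 7/8, π_2 = 1/8

Solve πP = π with π_1 + π_2 = 1. From πP = π: π_1 · (1 − 2/15) + π_2 · 14/15 = π_1 ⇒ π_2 · 14/15 = π_1 · 2/15 ⇒ π_2/π_1 = (2/15)/(14/15) = 1/7. Together with π_1 + π_2 = 1:
  π_1 = (14/15)/(2/15 + 14/15) = (14/15)/(16/15) = 7/8,
  π_2 = (2/15)/(2/15 + 14/15) = (2/15)/(16/15) = 1/8.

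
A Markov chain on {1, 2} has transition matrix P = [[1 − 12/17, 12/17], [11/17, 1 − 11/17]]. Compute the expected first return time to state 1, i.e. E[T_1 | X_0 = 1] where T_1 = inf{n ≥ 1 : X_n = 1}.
E[T_1 | X_0 = 1] = 1/π_1 = 23/11

For an irreducible recurrent Markov chain with stationary distribution π, E[T_i | X_0 = i] = 1/π_i (Kac's formula). Here π_1 = (11/17)/(12/17 + 11/17) = (11/17)/(23/17) = 11/23, so E[T_1 | X_0 = 1] = 1/π_1 = (12/17 + 11/17)/(11/17) = (23/17)/(11/17) = 23/11.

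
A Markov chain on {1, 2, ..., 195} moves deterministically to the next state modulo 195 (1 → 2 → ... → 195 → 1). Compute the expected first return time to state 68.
E[T_68 | X_0 = 68] = 195

The chain cycles deterministically, so starting at state 68 it returns in exactly 195 steps. Equivalently, the stationary distribution is uniform π_j = 1/195 for every state j, so by Kac's formula E[T_68] = 1/π_68 = 195.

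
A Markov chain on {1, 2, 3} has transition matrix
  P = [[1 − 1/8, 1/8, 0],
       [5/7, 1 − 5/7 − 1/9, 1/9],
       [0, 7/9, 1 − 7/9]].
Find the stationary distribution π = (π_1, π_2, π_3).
π = (5/6, 7/48, 1/48)

This is a birth-death chain on three states, which satisfies detailed balance: π_1 · P_{12} = π_2 · P_{21} and π_2 · P_{23} = π_3 · P_{32}.
From π_1 · 1/8 = π_2 · 5/7: π_2/π_1 = (1/8)/(5/7) = 7/40.
From π_2 · 1/9 = π_3 · 7/9: π_3/π_2 = (1/9)/(7/9) = 1/7.
Take π_1 proportional to 1; then unnormalized π = (1, 7/40, 1/40). Normalize by dividing by the sum 6/5:
  π = (5/6, 7/48, 1/48).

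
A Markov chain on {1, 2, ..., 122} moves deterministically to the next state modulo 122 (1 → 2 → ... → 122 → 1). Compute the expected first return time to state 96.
E[T_96 | X_0 = 96] = 122

The chain cycles deterministically, so starting at state 96 it returns in exactly 122 steps. Equivalently, the stationary distribution is uniform π_j = 1/122 for every state j, so by Kac's formula E[T_96] = 1/π_96 = 122.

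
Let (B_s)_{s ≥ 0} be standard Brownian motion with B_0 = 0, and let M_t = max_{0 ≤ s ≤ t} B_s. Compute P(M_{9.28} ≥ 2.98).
P(M_{9.28} ≥ 2.98) = 2·P(B_{9.28} ≥ 2.98) = 2(1 − Φ(2.98/√9.28)) ≈ 0.3280

By the reflection principle for Brownian motion, P(M_t ≥ a) = 2 · P(B_t ≥ a) for a ≥ 0. Since B_t ~ N(0, t), P(B_t ≥ 2.98) = 1 − Φ(2.98/√t) = 1 − Φ(2.98/√9.28) = 1 − Φ(0.9782). So
  P(M_{9.28} ≥ 2.98) = 2(1 − Φ(0.9782)) ≈ 0.3280.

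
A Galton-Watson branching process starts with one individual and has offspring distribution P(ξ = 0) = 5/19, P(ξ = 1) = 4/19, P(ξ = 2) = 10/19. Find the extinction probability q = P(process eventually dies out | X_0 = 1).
q = 1/2

The pgf is f(s) = 5/19 + 4/19·s + 10/19·s². The extinction probability q is the smallest fixed point of f in [0, 1]. Setting s = f(s):
  10/19·s² + (4/19 − 1)·s + 5/19 = 0
  10/19·s² − (5/19 + 10/19)·s + 5/19 = 0
which factors as (s − 1)·(10/19·s − 5/19) = 0, giving roots s = 1 and s = (5/19)/(10/19) = 1/2.
Mean offspring μ = 4/19 + 2·10/19 = 24/19 > 1 (supercritical), so q < 1. The extinction probability is the smaller root: q = (5/19)/(10/19) = 1/2.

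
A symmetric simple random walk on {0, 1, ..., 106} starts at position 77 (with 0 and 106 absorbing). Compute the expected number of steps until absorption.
E[τ | X_0 = 77] = 2233

Let v_k = E[τ | X_0 = k]. Boundary: v_0 = v_106 = 0. Recurrence: v_k = 1 + (v_{k-1} + v_{k+1})/2 for 1 ≤ k ≤ 105. The particular solution to v_k − (v_{k-1} + v_{k+1})/2 = 1 is v_k = −k^2. Adding homogeneous solution A + B k and matching boundaries gives v_k = k (106 − k). Substituting k = 77: v_77 = 77 · 29 = 2233.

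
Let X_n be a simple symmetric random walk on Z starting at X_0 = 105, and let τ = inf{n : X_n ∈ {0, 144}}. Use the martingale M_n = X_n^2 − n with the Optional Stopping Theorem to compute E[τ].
E[τ] = 4095

M_n = X_n^2 − n is a martingale (since E[X_{n+1}^2 | F_n] = X_n^2 + 1). By OST (τ has finite mean in a bounded region), E[M_τ] = E[M_0] = X_0^2 − 0 = 105^2 = 11025. Also E[M_τ] = E[X_τ^2] − E[τ]. The walk exits at 0 or 144, with P(hit 144 first) = 105/144, so E[X_τ^2] = 144^2 · 105/144 + 0 = 15120. Thus E[τ] = E[X_τ^2] − E[M_τ] = 15120 − 11025 = 4095 = 105(144 − 105) = 4095.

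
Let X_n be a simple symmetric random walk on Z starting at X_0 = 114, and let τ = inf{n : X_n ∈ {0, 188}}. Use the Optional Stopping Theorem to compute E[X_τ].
E[X_τ] = 114

X_n is a martingale and τ is a bounded-mean stopping time (indeed τ is finite a.s. with bounded expectation since the walk is in a bounded region). By the OST, E[X_τ] = E[X_0] = 114. Equivalently: E[X_τ] = 188 · P(hit 188 first) + 0 · P(hit 0 first) = 188 · (114/188) = 114.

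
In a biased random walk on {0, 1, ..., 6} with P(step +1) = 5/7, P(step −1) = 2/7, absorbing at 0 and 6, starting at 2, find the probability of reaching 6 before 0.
P(hit 6 before 0) = (1 − (2/5)^2) / (1 − (2/5)^6) = 625/741

Let u_k denote P(reach 6 before 0 | start at k). Boundary: u_0 = 0, u_6 = 1. Recurrence: u_k = 5/7·u_{k+1} + 2/7·u_{k-1} for 1 ≤ k ≤ 5. Try u_k = A + B·r^k with r = q/p = (2/7)/(5/7) = 2/5. Substitution satisfies the recurrence; boundary conditions give:
  u_k = (1 − r^k) / (1 − r^N) = (1 − (2/5)^2) / (1 − (2/5)^6) = 625/741.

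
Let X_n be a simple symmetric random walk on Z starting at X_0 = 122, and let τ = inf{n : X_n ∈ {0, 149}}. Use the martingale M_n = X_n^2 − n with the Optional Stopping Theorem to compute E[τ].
E[τ] = 3294

M_n = X_n^2 − n is a martingale (since E[X_{n+1}^2 | F_n] = X_n^2 + 1). By OST (τ has finite mean in a bounded region), E[M_τ] = E[M_0] = X_0^2 − 0 = 122^2 = 14884. Also E[M_τ] = E[X_τ^2] − E[τ]. The walk exits at 0 or 149, with P(hit 149 first) = 122/149, so E[X_τ^2] = 149^2 · 122/149 + 0 = 18178. Thus E[τ] = E[X_τ^2] − E[M_τ] = 18178 − 14884 = 3294 = 122(149 − 122) = 3294.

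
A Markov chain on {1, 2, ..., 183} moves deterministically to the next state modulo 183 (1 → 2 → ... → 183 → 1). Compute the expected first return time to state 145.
E[T_145 | X_0 = 145] = 183

The chain cycles deterministically, so starting at state 145 it returns in exactly 183 steps. Equivalently, the stationary distribution is uniform π_j = 1/183 for every state j, so by Kac's formula E[T_145] = 1/π_145 = 183.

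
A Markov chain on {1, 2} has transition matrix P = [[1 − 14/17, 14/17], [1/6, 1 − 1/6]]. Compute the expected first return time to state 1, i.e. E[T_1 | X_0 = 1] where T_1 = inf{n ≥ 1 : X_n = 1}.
E[T_1 | X_0 = 1] = 1/π_1 = 101/17

For an irreducible recurrent Markov chain with stationary distribution π, E[T_i | X_0 = i] = 1/π_i (Kac's formula). Here π_1 = (1/6)/(14/17 + 1/6) = (1/6)/(101/102) = 17/101, so E[T_1 | X_0 = 1] = 1/π_1 = (14/17 + 1/6)/(1/6) = (101/102)/(1/6) = 101/17.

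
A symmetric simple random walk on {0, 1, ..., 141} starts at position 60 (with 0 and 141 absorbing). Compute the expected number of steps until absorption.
E[τ | X_0 = 60] = 4860

Let v_k = E[τ | X_0 = k]. Boundary: v_0 = v_141 = 0. Recurrence: v_k = 1 + (v_{k-1} + v_{k+1})/2 for 1 ≤ k ≤ 140. The particular solution to v_k − (v_{k-1} + v_{k+1})/2 = 1 is v_k = −k^2. Adding homogeneous solution A + B k and matching boundaries gives v_k = k (141 − k). Substituting k = 60: v_60 = 60 · 81 = 4860.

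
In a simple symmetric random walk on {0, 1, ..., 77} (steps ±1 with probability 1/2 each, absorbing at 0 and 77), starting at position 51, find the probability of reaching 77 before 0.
P(hit 77 before 0) = 51/77

Let u_k = P(hit 77 before 0 | start at k). Then u_0 = 0, u_77 = 1, and u_k = u_{k-1}/2 + u_{k+1}/2 for 1 ≤ k ≤ 76. This harmonic recurrence is solved by u_k = k/77, giving u_51 = 51/77.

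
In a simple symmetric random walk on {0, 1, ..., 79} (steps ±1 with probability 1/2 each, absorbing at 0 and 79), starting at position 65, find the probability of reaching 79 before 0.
P(hit 79 before 0) = 65/79

Let u_k = P(hit 79 before 0 | start at k). Then u_0 = 0, u_79 = 1, and u_k = u_{k-1}/2 + u_{k+1}/2 for 1 ≤ k ≤ 78. This harmonic recurrence is solved by u_k = k/79, giving u_65 = 65/79.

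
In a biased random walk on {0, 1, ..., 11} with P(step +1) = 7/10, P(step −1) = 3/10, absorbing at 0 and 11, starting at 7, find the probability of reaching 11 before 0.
P(hit 11 before 0) = (1 − (3/7)^7) / (1 − (3/7)^11) = 493018939/494287399

Let u_k denote P(reach 11 before 0 | start at k). Boundary: u_0 = 0, u_11 = 1. Recurrence: u_k = 7/10·u_{k+1} + 3/10·u_{k-1} for 1 ≤ k ≤ 10. Try u_k = A + B·r^k with r = q/p = (3/10)/(7/10) = 3/7. Substitution satisfies the recurrence; boundary conditions give:
  u_k = (1 − r^k) / (1 − r^N) = (1 − (3/7)^7) / (1 − (3/7)^11) = 493018939/494287399.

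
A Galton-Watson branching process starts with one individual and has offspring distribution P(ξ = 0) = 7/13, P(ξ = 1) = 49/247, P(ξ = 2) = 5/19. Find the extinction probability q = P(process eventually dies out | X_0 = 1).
q = 1

Mean offspring μ = 0·7/13 + 1·49/247 + 2·5/19 = 179/247 ≤ 1. For μ ≤ 1 with offspring not concentrated at 1, the Galton-Watson process goes extinct almost surely, so q = 1.
(Algebraic check: The pgf is f(s) = 7/13 + 49/247·s + 5/19·s². The extinction probability q is the smallest fixed point of f in [0, 1]. Setting s = f(s):
  5/19·s² + (49/247 − 1)·s + 7/13 = 0
  5/19·s² − (7/13 + 5/19)·s + 7/13 = 0
which factors as (s − 1)·(5/19·s − 7/13) = 0, giving roots s = 1 and s = (7/13)/(5/19) = 133/65. Since 133/65 ≥ 1, the smallest root in [0, 1] is s = 1.)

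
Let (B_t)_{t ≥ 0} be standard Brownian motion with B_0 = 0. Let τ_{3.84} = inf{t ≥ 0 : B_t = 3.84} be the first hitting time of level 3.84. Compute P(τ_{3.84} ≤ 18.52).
P(τ_{3.84} ≤ 18.52) = 2(1 − Φ(3.84/√18.52)) = 2(1 − Φ(0.8923)) ≈ 0.3722

By the reflection principle for standard BM, P(τ_b ≤ t) = 2 · P(B_t ≥ b). Since B_t ~ N(0, t), P(B_t ≥ 3.84) = 1 − Φ(3.84/√t) = 1 − Φ(3.84/√18.52) = 1 − Φ(0.8923) ≈ 0.18612. Doubling: P(τ_{3.84} ≤ 18.52) ≈ 2 · 0.18612 = 0.37224 ≈ 0.3722.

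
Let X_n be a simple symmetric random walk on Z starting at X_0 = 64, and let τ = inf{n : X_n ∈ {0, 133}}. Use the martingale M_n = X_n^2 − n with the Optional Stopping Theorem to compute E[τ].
E[τ] = 4416

M_n = X_n^2 − n is a martingale (since E[X_{n+1}^2 | F_n] = X_n^2 + 1). By OST (τ has finite mean in a bounded region), E[M_τ] = E[M_0] = X_0^2 − 0 = 64^2 = 4096. Also E[M_τ] = E[X_τ^2] − E[τ]. The walk exits at 0 or 133, with P(hit 133 first) = 64/133, so E[X_τ^2] = 133^2 · 64/133 + 0 = 8512. Thus E[τ] = E[X_τ^2] − E[M_τ] = 8512 − 4096 = 4416 = 64(133 − 64) = 4416.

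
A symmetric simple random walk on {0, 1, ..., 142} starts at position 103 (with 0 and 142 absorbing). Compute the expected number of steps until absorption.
E[τ | X_0 = 103] = 4017

Let v_k = E[τ | X_0 = k]. Boundary: v_0 = v_142 = 0. Recurrence: v_k = 1 + (v_{k-1} + v_{k+1})/2 for 1 ≤ k ≤ 141. The particular solution to v_k − (v_{k-1} + v_{k+1})/2 = 1 is v_k = −k^2. Adding homogeneous solution A + B k and matching boundaries gives v_k = k (142 − k). Substituting k = 103: v_103 = 103 · 39 = 4017.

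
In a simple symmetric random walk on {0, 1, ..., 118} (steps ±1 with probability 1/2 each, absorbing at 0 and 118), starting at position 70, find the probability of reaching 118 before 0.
P(hit 118 before 0) = 70/118 = 35/59

Let u_k = P(hit 118 before 0 | start at k). Then u_0 = 0, u_118 = 1, and u_k = u_{k-1}/2 + u_{k+1}/2 for 1 ≤ k ≤ 117. This harmonic recurrence is solved by u_k = k/118, giving u_70 = 70/118 = 35/59.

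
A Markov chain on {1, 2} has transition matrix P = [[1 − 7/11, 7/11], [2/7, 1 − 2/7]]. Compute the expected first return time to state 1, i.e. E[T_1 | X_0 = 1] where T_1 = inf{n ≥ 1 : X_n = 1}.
E[T_1 | X_0 = 1] = 1/π_1 = 71/22

For an irreducible recurrent Markov chain with stationary distribution π, E[T_i | X_0 = i] = 1/π_i (Kac's formula). Here π_1 = (2/7)/(7/11 + 2/7) = (2/7)/(71/77) = 22/71, so E[T_1 | X_0 = 1] = 1/π_1 = (7/11 + 2/7)/(2/7) = (71/77)/(2/7) = 71/22.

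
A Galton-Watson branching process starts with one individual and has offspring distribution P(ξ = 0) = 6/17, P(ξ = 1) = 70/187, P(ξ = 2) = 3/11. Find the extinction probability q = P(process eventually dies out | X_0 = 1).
q = 1

Mean offspring μ = 0·6/17 + 1·70/187 + 2·3/11 = 172/187 ≤ 1. For μ ≤ 1 with offspring not concentrated at 1, the Galton-Watson process goes extinct almost surely, so q = 1.
(Algebraic check: The pgf is f(s) = 6/17 + 70/187·s + 3/11·s². The extinction probability q is the smallest fixed point of f in [0, 1]. Setting s = f(s):
  3/11·s² + (70/187 − 1)·s + 6/17 = 0
  3/11·s² − (6/17 + 3/11)·s + 6/17 = 0
which factors as (s − 1)·(3/11·s − 6/17) = 0, giving roots s = 1 and s = (6/17)/(3/11) = 22/17. Since 22/17 ≥ 1, the smallest root in [0, 1] is s = 1.)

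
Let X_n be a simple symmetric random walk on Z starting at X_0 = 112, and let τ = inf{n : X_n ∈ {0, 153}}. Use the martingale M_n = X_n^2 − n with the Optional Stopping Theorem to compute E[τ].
E[τ] = 4592

M_n = X_n^2 − n is a martingale (since E[X_{n+1}^2 | F_n] = X_n^2 + 1). By OST (τ has finite mean in a bounded region), E[M_τ] = E[M_0] = X_0^2 − 0 = 112^2 = 12544. Also E[M_τ] = E[X_τ^2] − E[τ]. The walk exits at 0 or 153, with P(hit 153 first) = 112/153, so E[X_τ^2] = 153^2 · 112/153 + 0 = 17136. Thus E[τ] = E[X_τ^2] − E[M_τ] = 17136 − 12544 = 4592 = 112(153 − 112) = 4592.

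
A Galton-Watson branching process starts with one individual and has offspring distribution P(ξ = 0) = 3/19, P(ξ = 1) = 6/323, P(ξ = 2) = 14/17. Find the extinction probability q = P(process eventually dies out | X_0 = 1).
q = 51/266

The pgf is f(s) = 3/19 + 6/323·s + 14/17·s². The extinction probability q is the smallest fixed point of f in [0, 1]. Setting s = f(s):
  14/17·s² + (6/323 − 1)·s + 3/19 = 0
  14/17·s² − (3/19 + 14/17)·s + 3/19 = 0
which factors as (s − 1)·(14/17·s − 3/19) = 0, giving roots s = 1 and s = (3/19)/(14/17) = 51/266.
Mean offspring μ = 6/323 + 2·14/17 = 538/323 > 1 (supercritical), so q < 1. The extinction probability is the smaller root: q = (3/19)/(14/17) = 51/266.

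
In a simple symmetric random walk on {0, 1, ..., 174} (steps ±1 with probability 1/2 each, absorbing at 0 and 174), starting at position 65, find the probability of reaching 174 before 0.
P(hit 174 before 0) = 65/174

Let u_k = P(hit 174 before 0 | start at k). Then u_0 = 0, u_174 = 1, and u_k = u_{k-1}/2 + u_{k+1}/2 for 1 ≤ k ≤ 173. This harmonic recurrence is solved by u_k = k/174, giving u_65 = 65/174.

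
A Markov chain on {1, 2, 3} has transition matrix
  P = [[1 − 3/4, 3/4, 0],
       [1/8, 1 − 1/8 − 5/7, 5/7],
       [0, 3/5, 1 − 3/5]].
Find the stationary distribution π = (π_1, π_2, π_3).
π = (7/99, 14/33, 50/99)

This is a birth-death chain on three states, which satisfies detailed balance: π_1 · P_{12} = π_2 · P_{21} and π_2 · P_{23} = π_3 · P_{32}.
From π_1 · 3/4 = π_2 · 1/8: π_2/π_1 = (3/4)/(1/8) = 6.
From π_2 · 5/7 = π_3 · 3/5: π_3/π_2 = (5/7)/(3/5) = 25/21.
Take π_1 proportional to 1; then unnormalized π = (1, 6, 50/7). Normalize by dividing by the sum 99/7:
  π = (7/99, 14/33, 50/99).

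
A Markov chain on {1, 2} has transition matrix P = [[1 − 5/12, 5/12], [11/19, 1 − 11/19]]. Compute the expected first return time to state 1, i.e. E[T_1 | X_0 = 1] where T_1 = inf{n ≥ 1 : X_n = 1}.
E[T_1 | X_0 = 1] = 1/π_1 = 227/132

For an irreducible recurrent Markov chain with stationary distribution π, E[T_i | X_0 = i] = 1/π_i (Kac's formula). Here π_1 = (11/19)/(5/12 + 11/19) = (11/19)/(227/228) = 132/227, so E[T_1 | X_0 = 1] = 1/π_1 = (5/12 + 11/19)/(11/19) = (227/228)/(11/19) = 227/132.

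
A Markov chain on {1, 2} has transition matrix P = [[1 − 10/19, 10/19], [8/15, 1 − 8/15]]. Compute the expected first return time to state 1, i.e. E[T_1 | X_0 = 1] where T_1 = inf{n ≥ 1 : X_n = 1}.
E[T_1 | X_0 = 1] = 1/π_1 = 151/76

For an irreducible recurrent Markov chain with stationary distribution π, E[T_i | X_0 = i] = 1/π_i (Kac's formula). Here π_1 = (8/15)/(10/19 + 8/15) = (8/15)/(302/285) = 76/151, so E[T_1 | X_0 = 1] = 1/π_1 = (10/19 + 8/15)/(8/15) = (302/285)/(8/15) = 151/76.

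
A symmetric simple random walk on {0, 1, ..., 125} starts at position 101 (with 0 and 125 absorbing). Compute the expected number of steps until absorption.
E[τ | X_0 = 101] = 2424

Let v_k = E[τ | X_0 = k]. Boundary: v_0 = v_125 = 0. Recurrence: v_k = 1 + (v_{k-1} + v_{k+1})/2 for 1 ≤ k ≤ 124. The particular solution to v_k − (v_{k-1} + v_{k+1})/2 = 1 is v_k = −k^2. Adding homogeneous solution A + B k and matching boundaries gives v_k = k (125 − k). Substituting k = 101: v_101 = 101 · 24 = 2424.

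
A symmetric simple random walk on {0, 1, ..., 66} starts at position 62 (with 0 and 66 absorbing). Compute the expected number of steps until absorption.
E[τ | X_0 = 62] = 248

Let v_k = E[τ | X_0 = k]. Boundary: v_0 = v_66 = 0. Recurrence: v_k = 1 + (v_{k-1} + v_{k+1})/2 for 1 ≤ k ≤ 65. The particular solution to v_k − (v_{k-1} + v_{k+1})/2 = 1 is v_k = −k^2. Adding homogeneous solution A + B k and matching boundaries gives v_k = k (66 − k). Substituting k = 62: v_62 = 62 · 4 = 248.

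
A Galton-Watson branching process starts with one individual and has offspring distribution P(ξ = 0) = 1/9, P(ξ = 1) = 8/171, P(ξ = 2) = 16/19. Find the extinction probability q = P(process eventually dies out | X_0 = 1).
q = 19/144

The pgf is f(s) = 1/9 + 8/171·s + 16/19·s². The extinction probability q is the smallest fixed point of f in [0, 1]. Setting s = f(s):
  16/19·s² + (8/171 − 1)·s + 1/9 = 0
  16/19·s² − (1/9 + 16/19)·s + 1/9 = 0
which factors as (s − 1)·(16/19·s − 1/9) = 0, giving roots s = 1 and s = (1/9)/(16/19) = 19/144.
Mean offspring μ = 8/171 + 2·16/19 = 296/171 > 1 (supercritical), so q < 1. The extinction probability is the smaller root: q = (1/9)/(16/19) = 19/144.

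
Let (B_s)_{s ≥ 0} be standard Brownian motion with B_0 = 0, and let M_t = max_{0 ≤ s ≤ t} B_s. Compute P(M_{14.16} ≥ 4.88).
P(M_{14.16} ≥ 4.88) = 2·P(B_{14.16} ≥ 4.88) = 2(1 − Φ(4.88/√14.16)) ≈ 0.1947

By the reflection principle for Brownian motion, P(M_t ≥ a) = 2 · P(B_t ≥ a) for a ≥ 0. Since B_t ~ N(0, t), P(B_t ≥ 4.88) = 1 − Φ(4.88/√t) = 1 − Φ(4.88/√14.16) = 1 − Φ(1.2968). So
  P(M_{14.16} ≥ 4.88) = 2(1 − Φ(1.2968)) ≈ 0.1947.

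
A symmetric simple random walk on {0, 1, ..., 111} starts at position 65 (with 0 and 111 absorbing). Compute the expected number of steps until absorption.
E[τ | X_0 = 65] = 2990

Let v_k = E[τ | X_0 = k]. Boundary: v_0 = v_111 = 0. Recurrence: v_k = 1 + (v_{k-1} + v_{k+1})/2 for 1 ≤ k ≤ 110. The particular solution to v_k − (v_{k-1} + v_{k+1})/2 = 1 is v_k = −k^2. Adding homogeneous solution A + B k and matching boundaries gives v_k = k (111 − k). Substituting k = 65: v_65 = 65 · 46 = 2990.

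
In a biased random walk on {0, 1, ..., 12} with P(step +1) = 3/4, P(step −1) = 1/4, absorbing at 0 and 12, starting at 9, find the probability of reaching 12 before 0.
P(hit 12 before 0) = (1 − (1/3)^9) / (1 − (1/3)^12) = 20439/20440

Let u_k denote P(reach 12 before 0 | start at k). Boundary: u_0 = 0, u_12 = 1. Recurrence: u_k = 3/4·u_{k+1} + 1/4·u_{k-1} for 1 ≤ k ≤ 11. Try u_k = A + B·r^k with r = q/p = (1/4)/(3/4) = 1/3. Substitution satisfies the recurrence; boundary conditions give:
  u_k = (1 − r^k) / (1 − r^N) = (1 − (1/3)^9) / (1 − (1/3)^12) = 20439/20440.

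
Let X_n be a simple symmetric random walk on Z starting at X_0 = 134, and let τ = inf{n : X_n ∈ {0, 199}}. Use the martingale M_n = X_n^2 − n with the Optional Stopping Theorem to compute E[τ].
E[τ] = 8710

M_n = X_n^2 − n is a martingale (since E[X_{n+1}^2 | F_n] = X_n^2 + 1). By OST (τ has finite mean in a bounded region), E[M_τ] = E[M_0] = X_0^2 − 0 = 134^2 = 17956. Also E[M_τ] = E[X_τ^2] − E[τ]. The walk exits at 0 or 199, with P(hit 199 first) = 134/199, so E[X_τ^2] = 199^2 · 134/199 + 0 = 26666. Thus E[τ] = E[X_τ^2] − E[M_τ] = 26666 − 17956 = 8710 = 134(199 − 134) = 8710.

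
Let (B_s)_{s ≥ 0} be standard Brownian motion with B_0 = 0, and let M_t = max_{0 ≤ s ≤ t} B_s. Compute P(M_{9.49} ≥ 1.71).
P(M_{9.49} ≥ 1.71) = 2·P(B_{9.49} ≥ 1.71) = 2(1 − Φ(1.71/√9.49)) ≈ 0.5788

By the reflection principle for Brownian motion, P(M_t ≥ a) = 2 · P(B_t ≥ a) for a ≥ 0. Since B_t ~ N(0, t), P(B_t ≥ 1.71) = 1 − Φ(1.71/√t) = 1 − Φ(1.71/√9.49) = 1 − Φ(0.5551). So
  P(M_{9.49} ≥ 1.71) = 2(1 − Φ(0.5551)) ≈ 0.5788.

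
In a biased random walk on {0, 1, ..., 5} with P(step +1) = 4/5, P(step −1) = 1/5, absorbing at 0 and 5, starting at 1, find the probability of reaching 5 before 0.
P(hit 5 before 0) = (1 − (1/4)^1) / (1 − (1/4)^5) = 256/341

Let u_k denote P(reach 5 before 0 | start at k). Boundary: u_0 = 0, u_5 = 1. Recurrence: u_k = 4/5·u_{k+1} + 1/5·u_{k-1} for 1 ≤ k ≤ 4. Try u_k = A + B·r^k with r = q/p = (1/5)/(4/5) = 1/4. Substitution satisfies the recurrence; boundary conditions give:
  u_k = (1 − r^k) / (1 − r^N) = (1 − (1/4)^1) / (1 − (1/4)^5) = 256/341.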